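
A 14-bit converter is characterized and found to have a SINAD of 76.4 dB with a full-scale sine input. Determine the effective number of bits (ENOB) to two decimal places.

ENOB = (SINAD − 1.76) / 6.02 = (76.4 − 1.76)/6.02 = 12.399.

12.40 bits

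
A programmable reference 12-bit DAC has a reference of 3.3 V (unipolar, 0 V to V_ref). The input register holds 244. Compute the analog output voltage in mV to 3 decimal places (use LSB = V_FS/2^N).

LSB = 3.3 V / 2^12 = 0.806 mV.
V_out = 0 + 244 × 0.000805664 V = 0.196582 V.
= 196.582 mV.

196.582 mV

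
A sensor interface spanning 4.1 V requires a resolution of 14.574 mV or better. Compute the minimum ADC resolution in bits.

9 bits

Number of steps required ≥ 4.1 V / 14.574 mV = 281.32.
Need 2^N ≥ 281.32; 2^8 = 256, 2^9 = 512.
Minimum N = 9.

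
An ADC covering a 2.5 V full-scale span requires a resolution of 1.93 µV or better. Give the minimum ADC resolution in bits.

21 bits

Number of steps required ≥ 2.5 V / 1.93 µV = 1295336.79.
Need 2^N ≥ 1295336.79; 2^20 = 1048576, 2^21 = 2097152.
Minimum N = 21.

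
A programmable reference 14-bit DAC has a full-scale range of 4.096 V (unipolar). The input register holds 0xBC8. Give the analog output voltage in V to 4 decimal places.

0.7540 V

LSB = 4.096 V / 2^14 = 250.00 µV.
Code 0xBC8 = 3016 decimal.
V_out = 0 + 3016 × 0.00025 V = 0.754 V.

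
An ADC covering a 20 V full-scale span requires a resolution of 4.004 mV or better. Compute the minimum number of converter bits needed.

Number of steps required ≥ 20 V / 4.004 mV = 4995.00.
Need 2^N ≥ 4995.00; 2^12 = 4096, 2^13 = 8192.
Minimum N = 13.

13 bits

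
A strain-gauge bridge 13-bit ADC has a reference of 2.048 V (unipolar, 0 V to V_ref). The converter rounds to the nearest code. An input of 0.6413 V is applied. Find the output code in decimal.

With 8192 levels over 2.048 V, one step is 250.00 µV.
(V_in − V_low)/LSB = (0.6413 − 0) / 0.00025 = 2565.200.
round(2565.200) = 2565.

code 2565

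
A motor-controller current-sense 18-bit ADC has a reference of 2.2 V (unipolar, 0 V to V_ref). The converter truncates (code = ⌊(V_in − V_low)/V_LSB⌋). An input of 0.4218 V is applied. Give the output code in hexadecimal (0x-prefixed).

code 0xC454 (decimal 50260)

With 262144 levels over 2.2 V, one step is 8.39 µV.
(0.4218 − 0) / 8.39233e-06 = 50260.154 LSBs.
So the output code is 50260.
In hexadecimal (0x-prefixed): 0xC454.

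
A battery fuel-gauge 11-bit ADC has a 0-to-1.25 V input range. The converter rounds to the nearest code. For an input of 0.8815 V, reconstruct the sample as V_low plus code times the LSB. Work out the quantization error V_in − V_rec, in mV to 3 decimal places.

LSB = 1.25/2^11 = 0.610 mV.
(V_in − V_low)/LSB = (0.8815 − 0)/0.000610352 = 1444.2496 → code 1444 (round).
Code 1444 maps back to 0 + 1444×0.000610352 V = 0.88134766 V.
Error = 0.8815 − 0.88134766 = 0.000152344 V = 0.152 mV.

0.152 mV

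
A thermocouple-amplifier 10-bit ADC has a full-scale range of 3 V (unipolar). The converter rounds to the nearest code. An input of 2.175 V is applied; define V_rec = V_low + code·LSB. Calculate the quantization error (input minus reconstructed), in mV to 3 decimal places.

Step size: 3 V ÷ 2^10 = 2.930 mV.
Scaled input = 742.4000 LSBs, so code = 742.
Code 742 maps back to 0 + 742×0.00292969 V = 2.1738281 V.
Difference: 0.00117187 V → 1.172 mV.

1.172 mV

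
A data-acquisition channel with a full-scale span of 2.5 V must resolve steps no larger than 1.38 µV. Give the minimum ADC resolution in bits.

21 bits

Number of steps required ≥ 2.5 V / 1.38 µV = 1811594.20.
Need 2^N ≥ 1811594.20; 2^20 = 1048576, 2^21 = 2097152.
Minimum N = 21.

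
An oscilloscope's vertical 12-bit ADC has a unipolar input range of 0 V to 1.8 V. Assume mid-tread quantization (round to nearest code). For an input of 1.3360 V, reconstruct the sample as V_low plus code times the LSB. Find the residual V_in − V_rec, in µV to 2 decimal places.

62.50 µV

LSB = 1.8/2^12 = 439.45 µV.
(V_in − V_low)/LSB = (1.3360 − 0)/0.000439453 = 3040.1422 → code 3040 (round).
Code 3040 maps back to 0 + 3040×0.000439453 V = 1.3359375 V.
Error = 1.3360 − 1.3359375 = 6.25e-05 V = 62.50 µV.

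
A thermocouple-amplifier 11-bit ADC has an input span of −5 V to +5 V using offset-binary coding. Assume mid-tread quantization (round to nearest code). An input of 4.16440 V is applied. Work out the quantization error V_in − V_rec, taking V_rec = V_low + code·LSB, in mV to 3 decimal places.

-0.639 mV

Step size: 10 V ÷ 2^11 = 4.883 mV.
Scaled input = 1876.8691 LSBs, so code = 1877.
Reconstructed: 4.1650391 V.
Error = 4.16440 − 4.1650391 = -0.000639062 V = -0.639 mV.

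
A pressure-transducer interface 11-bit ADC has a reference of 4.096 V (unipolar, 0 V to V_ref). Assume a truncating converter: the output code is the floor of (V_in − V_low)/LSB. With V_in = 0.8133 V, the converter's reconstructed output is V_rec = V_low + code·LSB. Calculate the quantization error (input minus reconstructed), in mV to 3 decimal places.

1.300 mV

One LSB is 4.096 V / 2048 = 2.000 mV.
(V_in − V_low)/LSB = (0.8133 − 0)/0.002 = 406.6500 → code 406 (floor).
V_rec = 0 + 406·0.002 = 0.812 V.
V_in − V_rec = 0.0013 V = 1.300 mV.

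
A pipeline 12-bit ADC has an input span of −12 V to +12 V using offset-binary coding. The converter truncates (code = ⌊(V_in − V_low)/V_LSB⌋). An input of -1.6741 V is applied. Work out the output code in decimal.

code 1762

Full-scale span = 24 V; LSB = 24/2^12 = 5.859 mV.
Input sits at 1762.287 steps above V_low.
⌊·⌋(1762.287) = 1762.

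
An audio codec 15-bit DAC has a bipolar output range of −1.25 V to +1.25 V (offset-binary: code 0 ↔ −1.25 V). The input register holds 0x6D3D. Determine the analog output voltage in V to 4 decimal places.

0.8836 V

LSB = 2.5 V / 2^15 = 76.29 µV.
Code 0x6D3D = 27965 decimal.
V_out = (−1.25) + 27965 × 7.62939e-05 V = 0.88356 V.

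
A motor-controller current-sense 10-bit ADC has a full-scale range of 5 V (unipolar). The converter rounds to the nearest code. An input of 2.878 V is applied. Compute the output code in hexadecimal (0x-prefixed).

code 0x24D (decimal 589)

Full-scale span = 5 V; LSB = 5/2^10 = 4.883 mV.
Input sits at 589.414 steps above V_low.
Round → code 589.
In hexadecimal (0x-prefixed): 0x24D.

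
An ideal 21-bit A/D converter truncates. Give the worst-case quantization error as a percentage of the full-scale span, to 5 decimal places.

Truncating → worst-case error = 1 LSB = V_FS/2^21, so 100/2097152 = 4.76837e-05 % of full scale.

0.00005 %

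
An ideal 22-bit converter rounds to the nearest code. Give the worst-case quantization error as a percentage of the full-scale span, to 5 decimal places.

Rounding → worst-case error = ½ LSB = V_FS/2^23, so 100/8388608 = 1.19209e-05 % of full scale.

0.00001 %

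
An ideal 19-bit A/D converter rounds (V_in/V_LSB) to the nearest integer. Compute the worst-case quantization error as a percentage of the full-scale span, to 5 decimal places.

Rounding → worst-case error = ½ LSB = V_FS/2^20, so 100/1048576 = 9.53674e-05 % of full scale.

0.00010 %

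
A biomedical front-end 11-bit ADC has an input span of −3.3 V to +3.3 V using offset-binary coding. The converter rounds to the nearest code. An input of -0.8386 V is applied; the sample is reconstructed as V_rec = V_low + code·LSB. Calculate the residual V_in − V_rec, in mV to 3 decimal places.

One LSB is 6.6 V / 2048 = 3.223 mV.
Scaled input = 763.7799 LSBs, so code = 764.
Reconstructed: -0.83789062 V.
Difference: -0.000709375 V → -0.709 mV.

-0.709 mV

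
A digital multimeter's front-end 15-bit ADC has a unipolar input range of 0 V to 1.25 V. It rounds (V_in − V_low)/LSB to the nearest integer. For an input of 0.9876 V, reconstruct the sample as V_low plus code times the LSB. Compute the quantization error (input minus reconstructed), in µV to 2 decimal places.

13.02 µV

One LSB is 1.25 V / 32768 = 38.15 µV.
(0.9876 − 0)/3.8147e-05 = 25889.3414; round gives code 25889.
Code 25889 maps back to 0 + 25889×3.8147e-05 V = 0.98758698 V.
Error = 0.9876 − 0.98758698 = 1.30249e-05 V = 13.02 µV.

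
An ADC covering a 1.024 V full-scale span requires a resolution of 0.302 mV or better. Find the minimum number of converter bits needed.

Number of steps required ≥ 1.024 V / 0.302 mV = 3390.73.
Need 2^N ≥ 3390.73; 2^11 = 2048, 2^12 = 4096.
Minimum N = 12.

12 bits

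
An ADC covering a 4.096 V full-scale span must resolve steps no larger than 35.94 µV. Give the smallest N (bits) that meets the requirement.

17 bits

Number of steps required ≥ 4.096 V / 35.94 µV = 113967.72.
Need 2^N ≥ 113967.72; 2^16 = 65536, 2^17 = 131072.
Minimum N = 17.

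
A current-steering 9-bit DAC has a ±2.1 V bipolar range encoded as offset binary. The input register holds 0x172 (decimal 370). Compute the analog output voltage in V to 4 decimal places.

0.9352 V

LSB = 4.2 V / 2^9 = 8.203 mV.
Code 0x172 = 370 decimal.
V_out = (−2.1) + 370 × 0.00820313 V = 0.935156 V.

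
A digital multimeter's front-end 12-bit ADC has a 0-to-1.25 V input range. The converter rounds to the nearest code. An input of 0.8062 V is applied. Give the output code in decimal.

LSB = 1.25 V / 4096 = 305.18 µV.
(0.8062 − 0) / 0.000305176 = 2641.756 LSBs.
round(2641.756) = 2642.

code 2642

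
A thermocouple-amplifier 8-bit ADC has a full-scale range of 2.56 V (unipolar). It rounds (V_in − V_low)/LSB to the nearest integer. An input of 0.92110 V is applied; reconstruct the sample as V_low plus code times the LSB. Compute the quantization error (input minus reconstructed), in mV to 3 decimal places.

LSB = 2.56/2^8 = 10.000 mV.
(0.92110 − 0)/0.01 = 92.1100; round gives code 92.
V_rec = 0 + 92·0.01 = 0.92 V.
Error = 0.92110 − 0.92 = 0.0011 V = 1.100 mV.

1.100 mV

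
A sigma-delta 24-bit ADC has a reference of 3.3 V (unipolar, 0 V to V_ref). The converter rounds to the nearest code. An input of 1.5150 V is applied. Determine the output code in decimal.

With 16777216 levels over 3.3 V, one step is 0.20 µV.
(1.5150 − 0) / 1.96695e-07 = 7702267.345 LSBs.
round(7702267.345) = 7702267.

code 7702267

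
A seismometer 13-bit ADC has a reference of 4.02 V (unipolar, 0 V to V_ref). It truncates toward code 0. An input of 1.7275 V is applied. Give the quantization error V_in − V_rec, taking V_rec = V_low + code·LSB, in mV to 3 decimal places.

0.156 mV

One LSB is 4.02 V / 8192 = 490.72 µV.
(1.7275 − 0)/0.000490723 = 3520.3184; ⌊·⌋ gives code 3520.
Code 3520 maps back to 0 + 3520×0.000490723 V = 1.7273437 V.
Error = 1.7275 − 1.7273437 = 0.00015625 V = 0.156 mV.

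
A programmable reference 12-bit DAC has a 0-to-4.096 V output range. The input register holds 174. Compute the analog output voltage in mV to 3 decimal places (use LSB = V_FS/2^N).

LSB = 4.096 V / 2^12 = 1.000 mV.
V_out = 0 + 174 × 0.001 V = 0.174 V.
= 174.000 mV.

174.000 mV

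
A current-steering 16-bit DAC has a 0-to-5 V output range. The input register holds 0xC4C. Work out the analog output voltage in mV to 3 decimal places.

240.173 mV

LSB = 5 V / 2^16 = 76.29 µV.
Code 0xC4C = 3148 decimal.
V_out = 0 + 3148 × 7.62939e-05 V = 0.240173 V.
= 240.173 mV.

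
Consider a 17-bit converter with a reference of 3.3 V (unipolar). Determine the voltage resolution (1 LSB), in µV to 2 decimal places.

25.18 µV

Full-scale span = 3.3 V.
LSB = 3.3 / 2^17 = 3.3 / 131072 = 2.5177e-05 V = 25.18 µV.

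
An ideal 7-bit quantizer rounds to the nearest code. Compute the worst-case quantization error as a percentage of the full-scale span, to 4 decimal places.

0.3906 %

Rounding → worst-case error = ½ LSB = V_FS/2^8, so 100/256 = 0.390625 % of full scale.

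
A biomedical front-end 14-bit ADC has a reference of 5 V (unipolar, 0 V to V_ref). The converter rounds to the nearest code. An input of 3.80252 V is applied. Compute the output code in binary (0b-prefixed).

code 0b11000010101100 (decimal 12460)

LSB = 5 V / 16384 = 305.18 µV.
Input sits at 12460.098 steps above V_low.
round(12460.098) = 12460.
In binary (0b-prefixed): 0b11000010101100.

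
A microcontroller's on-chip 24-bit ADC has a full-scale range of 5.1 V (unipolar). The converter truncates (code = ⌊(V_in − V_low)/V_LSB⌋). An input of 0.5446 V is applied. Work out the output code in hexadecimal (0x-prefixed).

With 16777216 levels over 5.1 V, one step is 0.30 µV.
(0.5446 − 0) / 3.03984e-07 = 1791543.497 LSBs.
Floor → code 1791543.
In hexadecimal (0x-prefixed): 0x1B5637.

code 0x1B5637 (decimal 1791543)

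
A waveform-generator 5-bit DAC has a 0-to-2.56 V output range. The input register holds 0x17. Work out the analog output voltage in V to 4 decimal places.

LSB = 2.56 V / 2^5 = 80.000 mV.
Code 0x17 = 23 decimal.
V_out = 0 + 23 × 0.08 V = 1.84 V.

1.8400 V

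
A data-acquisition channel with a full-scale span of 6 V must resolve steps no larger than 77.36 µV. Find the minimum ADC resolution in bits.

17 bits

Number of steps required ≥ 6 V / 77.36 µV = 77559.46.
Need 2^N ≥ 77559.46; 2^16 = 65536, 2^17 = 131072.
Minimum N = 17.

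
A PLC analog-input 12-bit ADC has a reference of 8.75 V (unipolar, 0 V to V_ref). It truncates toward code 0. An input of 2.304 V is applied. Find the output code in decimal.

code 1078

Full-scale span = 8.75 V; LSB = 8.75/2^12 = 2.136 mV.
(2.304 − 0) / 0.00213623 = 1078.535 LSBs.
So the output code is 1078.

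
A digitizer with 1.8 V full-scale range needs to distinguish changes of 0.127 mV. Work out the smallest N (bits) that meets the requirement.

Number of steps required ≥ 1.8 V / 0.127 mV = 14173.23.
Need 2^N ≥ 14173.23; 2^13 = 8192, 2^14 = 16384.
Minimum N = 14.

14 bits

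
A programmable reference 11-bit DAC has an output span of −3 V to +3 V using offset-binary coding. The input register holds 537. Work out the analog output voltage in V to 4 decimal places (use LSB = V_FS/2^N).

LSB = 6 V / 2^11 = 2.930 mV.
V_out = (−3) + 537 × 0.00292969 V = -1.42676 V.

-1.4268 V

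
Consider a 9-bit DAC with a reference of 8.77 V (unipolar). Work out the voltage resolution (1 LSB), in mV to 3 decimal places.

17.129 mV

Full-scale span = 8.77 V.
LSB = 8.77 / 2^9 = 8.77 / 512 = 0.0171289 V = 17.129 mV.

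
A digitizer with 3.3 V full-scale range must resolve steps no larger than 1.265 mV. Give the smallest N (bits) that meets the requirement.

Number of steps required ≥ 3.3 V / 1.265 mV = 2608.70.
Need 2^N ≥ 2608.70; 2^11 = 2048, 2^12 = 4096.
Minimum N = 12.

12 bits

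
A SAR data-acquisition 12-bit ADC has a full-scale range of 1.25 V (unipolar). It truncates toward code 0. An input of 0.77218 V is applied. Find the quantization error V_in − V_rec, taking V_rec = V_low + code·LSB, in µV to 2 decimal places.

85.27 µV

Step size: 1.25 V ÷ 2^12 = 305.18 µV.
(V_in − V_low)/LSB = (0.77218 − 0)/0.000305176 = 2530.2794 → code 2530 (floor).
Reconstructed: 0.77209473 V.
Error = 0.77218 − 0.77209473 = 8.52734e-05 V = 85.27 µV.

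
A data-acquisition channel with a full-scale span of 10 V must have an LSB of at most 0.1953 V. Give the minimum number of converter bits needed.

Number of steps required ≥ 10 V / 0.1953 V = 51.20.
Need 2^N ≥ 51.20; 2^5 = 32, 2^6 = 64.
Minimum N = 6.

6 bits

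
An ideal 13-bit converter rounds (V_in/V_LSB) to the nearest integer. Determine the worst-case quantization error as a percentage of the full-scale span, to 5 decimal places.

0.00610 %

Rounding → worst-case error = ½ LSB = V_FS/2^14, so 100/16384 = 0.00610352 % of full scale.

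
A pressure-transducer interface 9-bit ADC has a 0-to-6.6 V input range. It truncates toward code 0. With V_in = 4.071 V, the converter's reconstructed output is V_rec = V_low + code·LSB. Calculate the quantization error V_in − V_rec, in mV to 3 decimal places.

10.453 mV

LSB = 6.6/2^9 = 12.891 mV.
(4.071 − 0)/0.0128906 = 315.8109; ⌊·⌋ gives code 315.
Reconstructed: 4.0605469 V.
V_in − V_rec = 0.0104531 V = 10.453 mV.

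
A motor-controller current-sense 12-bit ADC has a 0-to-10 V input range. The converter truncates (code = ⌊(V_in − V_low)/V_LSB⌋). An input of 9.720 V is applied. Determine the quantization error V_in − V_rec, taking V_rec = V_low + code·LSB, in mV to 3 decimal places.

0.762 mV

LSB = 10/2^12 = 2.441 mV.
Scaled input = 3981.3120 LSBs, so code = 3981.
Code 3981 maps back to 0 + 3981×0.00244141 V = 9.7192383 V.
V_in − V_rec = 0.000761719 V = 0.762 mV.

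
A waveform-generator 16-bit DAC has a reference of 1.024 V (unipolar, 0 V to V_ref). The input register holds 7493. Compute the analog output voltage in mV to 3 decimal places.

LSB = 1.024 V / 2^16 = 15.62 µV.
V_out = 0 + 7493 × 1.5625e-05 V = 0.117078 V.
= 117.078 mV.

117.078 mV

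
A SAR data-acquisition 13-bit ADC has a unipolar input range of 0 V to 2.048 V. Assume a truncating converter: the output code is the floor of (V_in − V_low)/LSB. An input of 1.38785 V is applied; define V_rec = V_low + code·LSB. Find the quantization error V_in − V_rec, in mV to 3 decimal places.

One LSB is 2.048 V / 8192 = 250.00 µV.
Scaled input = 5551.4000 LSBs, so code = 5551.
Code 5551 maps back to 0 + 5551×0.00025 V = 1.38775 V.
Error = 1.38785 − 1.38775 = 0.0001 V = 0.100 mV.

0.100 mV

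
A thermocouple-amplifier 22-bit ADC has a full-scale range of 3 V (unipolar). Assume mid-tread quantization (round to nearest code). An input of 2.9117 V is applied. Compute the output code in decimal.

code 4070852

LSB = 3 V / 4194304 = 0.72 µV.
(V_in − V_low)/LSB = (2.9117 − 0) / 7.15256e-07 = 4070851.652.
So the output code is 4070852.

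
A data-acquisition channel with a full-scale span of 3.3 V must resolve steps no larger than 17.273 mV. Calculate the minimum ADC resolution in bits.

Number of steps required ≥ 3.3 V / 17.273 mV = 191.05.
Need 2^N ≥ 191.05; 2^7 = 128, 2^8 = 256.
Minimum N = 8.

8 bits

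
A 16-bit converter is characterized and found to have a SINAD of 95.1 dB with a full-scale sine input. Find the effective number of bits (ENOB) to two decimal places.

15.50 bits

ENOB = (SINAD − 1.76) / 6.02 = (95.1 − 1.76)/6.02 = 15.505.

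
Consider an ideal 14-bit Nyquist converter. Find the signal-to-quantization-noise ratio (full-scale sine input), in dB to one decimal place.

SNR ≈ 6.02·N + 1.76 dB = 6.02·14 + 1.76 = 86.04 dB.

86.0 dB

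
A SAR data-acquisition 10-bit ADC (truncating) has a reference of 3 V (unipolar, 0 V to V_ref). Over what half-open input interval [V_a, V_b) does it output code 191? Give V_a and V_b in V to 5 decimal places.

LSB = 3/2^10 = 2.930 mV.
V_a = V_low + 191·LSB = 0.55957 V; V_b = V_low + 192·LSB = 0.5625 V.

[0.55957 V, 0.56250 V)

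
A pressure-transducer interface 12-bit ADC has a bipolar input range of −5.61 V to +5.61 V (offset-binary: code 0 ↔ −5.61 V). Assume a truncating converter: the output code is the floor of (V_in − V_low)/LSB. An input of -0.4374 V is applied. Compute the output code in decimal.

code 1888

LSB = 11.22 V / 4096 = 2.739 mV.
(V_in − V_low)/LSB = (-0.4374 − (−5.61)) / 0.00273926 = 1888.322.
⌊·⌋(1888.322) = 1888.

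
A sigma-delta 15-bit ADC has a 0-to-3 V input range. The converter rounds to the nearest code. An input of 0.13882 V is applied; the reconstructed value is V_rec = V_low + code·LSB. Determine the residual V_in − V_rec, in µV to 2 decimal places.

Step size: 3 V ÷ 2^15 = 91.55 µV.
(V_in − V_low)/LSB = (0.13882 − 0)/9.15527e-05 = 1516.2846 → code 1516 (round).
V_rec = 0 + 1516·9.15527e-05 = 0.13879395 V.
V_in − V_rec = 2.60547e-05 V = 26.05 µV.

26.05 µV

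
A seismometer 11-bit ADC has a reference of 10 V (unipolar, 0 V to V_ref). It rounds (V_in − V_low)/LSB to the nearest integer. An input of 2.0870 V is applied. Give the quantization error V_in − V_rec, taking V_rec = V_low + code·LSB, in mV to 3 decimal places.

2.039 mV

Step size: 10 V ÷ 2^11 = 4.883 mV.
(2.0870 − 0)/0.00488281 = 427.4176; round gives code 427.
V_rec = 0 + 427·0.00488281 = 2.0849609 V.
Error = 2.0870 − 2.0849609 = 0.00203906 V = 2.039 mV.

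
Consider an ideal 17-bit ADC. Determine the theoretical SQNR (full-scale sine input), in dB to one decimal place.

104.1 dB

SNR ≈ 6.02·N + 1.76 dB = 6.02·17 + 1.76 = 104.10 dB.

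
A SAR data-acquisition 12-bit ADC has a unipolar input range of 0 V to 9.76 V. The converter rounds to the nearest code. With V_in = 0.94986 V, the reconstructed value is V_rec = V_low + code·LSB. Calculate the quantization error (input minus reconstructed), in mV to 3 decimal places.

-0.882 mV

LSB = 9.76/2^12 = 2.383 mV.
(0.94986 − 0)/0.00238281 = 398.6298; round gives code 399.
Reconstructed: 0.95074219 V.
Difference: -0.000882188 V → -0.882 mV.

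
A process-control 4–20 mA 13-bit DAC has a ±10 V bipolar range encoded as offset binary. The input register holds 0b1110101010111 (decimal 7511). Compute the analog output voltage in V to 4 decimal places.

LSB = 20 V / 2^13 = 2.441 mV.
Code 0b1110101010111 = 7511 decimal.
V_out = (−10) + 7511 × 0.00244141 V = 8.3374 V.

8.3374 V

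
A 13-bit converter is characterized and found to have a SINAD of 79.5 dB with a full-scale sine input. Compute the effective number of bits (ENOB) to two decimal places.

12.91 bits

ENOB = (SINAD − 1.76) / 6.02 = (79.5 − 1.76)/6.02 = 12.914.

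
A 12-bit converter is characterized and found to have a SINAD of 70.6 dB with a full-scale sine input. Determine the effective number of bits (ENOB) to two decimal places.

11.44 bits

ENOB = (SINAD − 1.76) / 6.02 = (70.6 − 1.76)/6.02 = 11.435.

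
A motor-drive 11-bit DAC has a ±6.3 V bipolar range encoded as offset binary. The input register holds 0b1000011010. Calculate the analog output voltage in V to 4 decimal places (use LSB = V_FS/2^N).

LSB = 12.6 V / 2^11 = 6.152 mV.
Code 0b1000011010 = 538 decimal.
V_out = (−6.3) + 538 × 0.00615234 V = -2.99004 V.

-2.9900 V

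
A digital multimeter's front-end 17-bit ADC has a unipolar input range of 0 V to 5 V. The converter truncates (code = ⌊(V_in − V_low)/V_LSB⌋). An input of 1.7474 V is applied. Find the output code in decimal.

LSB = 5 V / 131072 = 38.15 µV.
(1.7474 − 0) / 3.8147e-05 = 45807.043 LSBs.
⌊·⌋(45807.043) = 45807.

code 45807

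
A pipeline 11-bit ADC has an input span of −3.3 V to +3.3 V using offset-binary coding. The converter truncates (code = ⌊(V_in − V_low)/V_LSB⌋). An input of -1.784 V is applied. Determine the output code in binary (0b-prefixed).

code 0b111010110 (decimal 470)

Full-scale span = 6.6 V; LSB = 6.6/2^11 = 3.223 mV.
(-1.784 − (−3.3)) / 0.00322266 = 470.419 LSBs.
⌊·⌋(470.419) = 470.
In binary (0b-prefixed): 0b111010110.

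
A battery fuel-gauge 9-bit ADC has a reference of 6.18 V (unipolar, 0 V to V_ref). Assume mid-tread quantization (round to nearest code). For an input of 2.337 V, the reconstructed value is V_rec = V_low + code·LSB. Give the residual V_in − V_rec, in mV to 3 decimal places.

-4.641 mV

One LSB is 6.18 V / 512 = 12.070 mV.
Scaled input = 193.6155 LSBs, so code = 194.
Reconstructed: 2.3416406 V.
Error = 2.337 − 2.3416406 = -0.00464062 V = -4.641 mV.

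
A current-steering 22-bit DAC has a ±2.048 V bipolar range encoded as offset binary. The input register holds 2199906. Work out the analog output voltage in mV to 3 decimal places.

100.346 mV

LSB = 4.096 V / 2^22 = 0.98 µV.
V_out = (−2.048) + 2199906 × 9.76563e-07 V = 0.100346 V.
= 100.346 mV.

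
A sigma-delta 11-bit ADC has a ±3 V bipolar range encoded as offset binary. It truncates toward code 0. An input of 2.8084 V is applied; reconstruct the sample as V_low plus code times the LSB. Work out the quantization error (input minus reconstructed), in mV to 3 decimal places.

LSB = 6/2^11 = 2.930 mV.
Scaled input = 1982.6005 LSBs, so code = 1982.
Code 1982 maps back to (−3) + 1982×0.00292969 V = 2.8066406 V.
Difference: 0.00175938 V → 1.759 mV.

1.759 mV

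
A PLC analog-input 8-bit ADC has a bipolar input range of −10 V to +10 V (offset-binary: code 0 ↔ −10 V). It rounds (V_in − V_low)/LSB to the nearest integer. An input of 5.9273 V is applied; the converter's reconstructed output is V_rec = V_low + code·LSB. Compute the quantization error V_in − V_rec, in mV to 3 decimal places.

One LSB is 20 V / 256 = 78.125 mV.
Scaled input = 203.8694 LSBs, so code = 204.
Code 204 maps back to (−10) + 204×0.078125 V = 5.9375 V.
Error = 5.9273 − 5.9375 = -0.0102 V = -10.200 mV.

-10.200 mV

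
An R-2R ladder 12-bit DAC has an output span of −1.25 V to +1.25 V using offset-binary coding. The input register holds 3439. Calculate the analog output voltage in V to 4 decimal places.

LSB = 2.5 V / 2^12 = 0.610 mV.
V_out = (−1.25) + 3439 × 0.000610352 V = 0.848999 V.

0.8490 V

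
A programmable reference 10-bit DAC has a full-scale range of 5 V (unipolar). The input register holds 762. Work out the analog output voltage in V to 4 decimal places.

3.7207 V

LSB = 5 V / 2^10 = 4.883 mV.
V_out = 0 + 762 × 0.00488281 V = 3.7207 V.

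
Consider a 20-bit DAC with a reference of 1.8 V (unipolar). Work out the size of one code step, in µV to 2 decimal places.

Full-scale span = 1.8 V.
LSB = 1.8 / 2^20 = 1.8 / 1048576 = 1.71661e-06 V = 1.72 µV.

1.72 µV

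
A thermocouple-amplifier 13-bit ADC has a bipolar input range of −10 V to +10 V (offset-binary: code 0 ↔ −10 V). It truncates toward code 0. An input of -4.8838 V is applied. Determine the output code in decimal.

code 2095

With 8192 levels over 20 V, one step is 2.441 mV.
(V_in − V_low)/LSB = (-4.8838 − (−10)) / 0.00244141 = 2095.596.
So the output code is 2095.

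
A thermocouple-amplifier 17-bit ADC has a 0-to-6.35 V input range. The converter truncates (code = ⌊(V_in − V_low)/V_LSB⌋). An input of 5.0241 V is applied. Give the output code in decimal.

code 103703

LSB = 6.35 V / 131072 = 48.45 µV.
(V_in − V_low)/LSB = (5.0241 − 0) / 4.84467e-05 = 103703.754.
Floor → code 103703.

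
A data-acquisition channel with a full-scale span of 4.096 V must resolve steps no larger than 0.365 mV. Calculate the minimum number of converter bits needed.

14 bits

Number of steps required ≥ 4.096 V / 0.365 mV = 11221.92.
Need 2^N ≥ 11221.92; 2^13 = 8192, 2^14 = 16384.
Minimum N = 14.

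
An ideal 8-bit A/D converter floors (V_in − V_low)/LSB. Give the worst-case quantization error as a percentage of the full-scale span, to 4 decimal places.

Truncating → worst-case error = 1 LSB = V_FS/2^8, so 100/256 = 0.390625 % of full scale.

0.3906 %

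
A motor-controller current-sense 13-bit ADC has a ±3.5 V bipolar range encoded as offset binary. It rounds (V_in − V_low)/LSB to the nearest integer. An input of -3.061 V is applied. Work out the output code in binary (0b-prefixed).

code 0b1000000010 (decimal 514)

With 8192 levels over 7 V, one step is 0.854 mV.
(-3.061 − (−3.5)) / 0.000854492 = 513.755 LSBs.
Round → code 514.
In binary (0b-prefixed): 0b1000000010.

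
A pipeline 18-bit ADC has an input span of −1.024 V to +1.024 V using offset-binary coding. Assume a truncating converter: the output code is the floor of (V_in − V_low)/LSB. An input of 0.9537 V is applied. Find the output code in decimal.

code 253145

With 262144 levels over 2.048 V, one step is 7.81 µV.
(V_in − V_low)/LSB = (0.9537 − (−1.024)) / 7.8125e-06 = 253145.600.
So the output code is 253145.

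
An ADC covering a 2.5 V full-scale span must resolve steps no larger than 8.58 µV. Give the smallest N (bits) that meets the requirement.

19 bits

Number of steps required ≥ 2.5 V / 8.58 µV = 291375.29.
Need 2^N ≥ 291375.29; 2^18 = 262144, 2^19 = 524288.
Minimum N = 19.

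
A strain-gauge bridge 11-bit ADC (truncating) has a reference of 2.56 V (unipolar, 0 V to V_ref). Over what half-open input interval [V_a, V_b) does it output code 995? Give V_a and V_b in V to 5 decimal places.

[1.24375 V, 1.24500 V)

LSB = 2.56/2^11 = 1.250 mV.
V_a = V_low + 995·LSB = 1.24375 V; V_b = V_low + 996·LSB = 1.245 V.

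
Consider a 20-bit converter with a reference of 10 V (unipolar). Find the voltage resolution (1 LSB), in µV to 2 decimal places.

9.54 µV

Full-scale span = 10 V.
LSB = 10 / 2^20 = 10 / 1048576 = 9.53674e-06 V = 9.54 µV.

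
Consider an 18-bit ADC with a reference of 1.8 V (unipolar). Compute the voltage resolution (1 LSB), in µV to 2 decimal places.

Full-scale span = 1.8 V.
LSB = 1.8 / 2^18 = 1.8 / 262144 = 6.86646e-06 V = 6.87 µV.

6.87 µV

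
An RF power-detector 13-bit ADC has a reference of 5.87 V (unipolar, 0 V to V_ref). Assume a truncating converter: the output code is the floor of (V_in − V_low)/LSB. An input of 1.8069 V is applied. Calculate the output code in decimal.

code 2521

Full-scale span = 5.87 V; LSB = 5.87/2^13 = 0.717 mV.
(1.8069 − 0) / 0.000716553 = 2521.657 LSBs.
So the output code is 2521.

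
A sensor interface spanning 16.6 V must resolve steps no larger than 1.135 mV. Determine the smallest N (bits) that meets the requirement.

14 bits

Number of steps required ≥ 16.6 V / 1.135 mV = 14625.55.
Need 2^N ≥ 14625.55; 2^13 = 8192, 2^14 = 16384.
Minimum N = 14.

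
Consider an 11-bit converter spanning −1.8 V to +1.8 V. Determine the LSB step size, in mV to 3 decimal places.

Full-scale span = 3.6 V.
LSB = 3.6 / 2^11 = 3.6 / 2048 = 0.00175781 V = 1.758 mV.

1.758 mV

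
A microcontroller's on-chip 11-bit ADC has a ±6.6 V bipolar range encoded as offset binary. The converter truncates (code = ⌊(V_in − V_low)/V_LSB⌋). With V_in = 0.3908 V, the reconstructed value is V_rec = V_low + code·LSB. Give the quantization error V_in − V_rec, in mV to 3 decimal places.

Step size: 13.2 V ÷ 2^11 = 6.445 mV.
(V_in − V_low)/LSB = (0.3908 − (−6.6))/0.00644531 = 1084.6332 → code 1084 (floor).
Code 1084 maps back to (−6.6) + 1084×0.00644531 V = 0.38671875 V.
Error = 0.3908 − 0.38671875 = 0.00408125 V = 4.081 mV.

4.081 mV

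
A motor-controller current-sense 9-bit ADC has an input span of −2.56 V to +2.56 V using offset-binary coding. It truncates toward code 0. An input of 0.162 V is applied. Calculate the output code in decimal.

With 512 levels over 5.12 V, one step is 10.000 mV.
(0.162 − (−2.56)) / 0.01 = 272.200 LSBs.
Floor → code 272.

code 272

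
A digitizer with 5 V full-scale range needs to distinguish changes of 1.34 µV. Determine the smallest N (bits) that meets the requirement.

Number of steps required ≥ 5 V / 1.34 µV = 3731343.28.
Need 2^N ≥ 3731343.28; 2^21 = 2097152, 2^22 = 4194304.
Minimum N = 22.

22 bits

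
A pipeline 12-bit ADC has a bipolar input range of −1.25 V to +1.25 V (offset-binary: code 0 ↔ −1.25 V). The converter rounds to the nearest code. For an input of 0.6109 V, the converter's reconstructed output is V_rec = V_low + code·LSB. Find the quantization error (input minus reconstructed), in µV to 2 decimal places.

-61.91 µV

LSB = 2.5/2^12 = 0.610 mV.
(V_in − V_low)/LSB = (0.6109 − (−1.25))/0.000610352 = 3048.8986 → code 3049 (round).
Code 3049 maps back to (−1.25) + 3049×0.000610352 V = 0.61096191 V.
Difference: -6.19141e-05 V → -61.91 µV.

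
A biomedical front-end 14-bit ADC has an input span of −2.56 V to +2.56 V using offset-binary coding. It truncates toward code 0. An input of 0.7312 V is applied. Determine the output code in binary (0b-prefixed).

code 0b10100100100011 (decimal 10531)

With 16384 levels over 5.12 V, one step is 312.50 µV.
(V_in − V_low)/LSB = (0.7312 − (−2.56)) / 0.0003125 = 10531.840.
Floor → code 10531.
In binary (0b-prefixed): 0b10100100100011.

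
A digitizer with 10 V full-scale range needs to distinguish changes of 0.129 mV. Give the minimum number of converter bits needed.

Number of steps required ≥ 10 V / 0.129 mV = 77519.38.
Need 2^N ≥ 77519.38; 2^16 = 65536, 2^17 = 131072.
Minimum N = 17.

17 bits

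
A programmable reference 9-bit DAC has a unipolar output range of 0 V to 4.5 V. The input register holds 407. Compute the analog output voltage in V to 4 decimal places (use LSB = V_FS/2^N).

3.5771 V

LSB = 4.5 V / 2^9 = 8.789 mV.
V_out = 0 + 407 × 0.00878906 V = 3.57715 V.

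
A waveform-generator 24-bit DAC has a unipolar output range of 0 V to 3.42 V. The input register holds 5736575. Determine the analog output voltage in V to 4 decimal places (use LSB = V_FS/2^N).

1.1694 V

LSB = 3.42 V / 2^24 = 0.20 µV.
V_out = 0 + 5736575 × 2.03848e-07 V = 1.16939 V.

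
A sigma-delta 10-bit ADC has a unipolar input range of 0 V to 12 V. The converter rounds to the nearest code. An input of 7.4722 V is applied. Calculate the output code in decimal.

LSB = 12 V / 1024 = 11.719 mV.
(7.4722 − 0) / 0.0117188 = 637.628 LSBs.
So the output code is 638.

code 638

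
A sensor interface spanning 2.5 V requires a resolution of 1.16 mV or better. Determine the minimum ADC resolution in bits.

Number of steps required ≥ 2.5 V / 1.16 mV = 2155.17.
Need 2^N ≥ 2155.17; 2^11 = 2048, 2^12 = 4096.
Minimum N = 12.

12 bits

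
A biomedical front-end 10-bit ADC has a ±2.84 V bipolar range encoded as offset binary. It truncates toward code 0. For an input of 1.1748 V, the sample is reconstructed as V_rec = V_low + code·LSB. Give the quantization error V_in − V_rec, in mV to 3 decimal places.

One LSB is 5.68 V / 1024 = 5.547 mV.
(V_in − V_low)/LSB = (1.1748 − (−2.84))/0.00554687 = 723.7949 → code 723 (floor).
Reconstructed: 1.1703906 V.
Difference: 0.00440938 V → 4.409 mV.

4.409 mV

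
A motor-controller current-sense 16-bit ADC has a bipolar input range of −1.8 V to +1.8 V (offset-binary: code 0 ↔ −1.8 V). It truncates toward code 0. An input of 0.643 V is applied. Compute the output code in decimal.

code 44473

LSB = 3.6 V / 65536 = 54.93 µV.
(V_in − V_low)/LSB = (0.643 − (−1.8)) / 5.49316e-05 = 44473.458.
Floor → code 44473.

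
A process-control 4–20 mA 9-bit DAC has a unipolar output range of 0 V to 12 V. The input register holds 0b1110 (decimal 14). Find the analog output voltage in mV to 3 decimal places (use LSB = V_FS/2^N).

328.125 mV

LSB = 12 V / 2^9 = 23.438 mV.
Code 0b1110 = 14 decimal.
V_out = 0 + 14 × 0.0234375 V = 0.328125 V.
= 328.125 mV.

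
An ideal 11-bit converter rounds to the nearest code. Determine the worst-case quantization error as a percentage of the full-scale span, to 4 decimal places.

Rounding → worst-case error = ½ LSB = V_FS/2^12, so 100/4096 = 0.0244141 % of full scale.

0.0244 %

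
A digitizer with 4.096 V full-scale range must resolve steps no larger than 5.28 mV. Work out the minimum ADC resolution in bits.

10 bits

Number of steps required ≥ 4.096 V / 5.28 mV = 775.76.
Need 2^N ≥ 775.76; 2^9 = 512, 2^10 = 1024.
Minimum N = 10.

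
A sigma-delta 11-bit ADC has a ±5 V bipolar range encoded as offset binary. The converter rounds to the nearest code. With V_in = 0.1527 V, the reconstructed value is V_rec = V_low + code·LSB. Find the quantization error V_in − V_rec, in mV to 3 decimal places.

LSB = 10/2^11 = 4.883 mV.
Scaled input = 1055.2730 LSBs, so code = 1055.
Code 1055 maps back to (−5) + 1055×0.00488281 V = 0.15136719 V.
Difference: 0.00133281 V → 1.333 mV.

1.333 mV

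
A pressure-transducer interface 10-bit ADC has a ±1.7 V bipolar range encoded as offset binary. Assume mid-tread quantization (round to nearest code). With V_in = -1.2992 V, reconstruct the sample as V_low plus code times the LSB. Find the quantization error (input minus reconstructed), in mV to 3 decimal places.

LSB = 3.4/2^10 = 3.320 mV.
(-1.2992 − (−1.7))/0.00332031 = 120.7115; round gives code 121.
Code 121 maps back to (−1.7) + 121×0.00332031 V = -1.2982422 V.
Error = -1.2992 − (−1.2982422) = -0.000957813 V = -0.958 mV.

-0.958 mV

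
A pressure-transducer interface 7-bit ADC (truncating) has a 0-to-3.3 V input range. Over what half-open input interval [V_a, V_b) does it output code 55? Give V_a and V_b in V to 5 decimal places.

[1.41797 V, 1.44375 V)

LSB = 3.3/2^7 = 25.781 mV.
V_a = V_low + 55·LSB = 1.41797 V; V_b = V_low + 56·LSB = 1.44375 V.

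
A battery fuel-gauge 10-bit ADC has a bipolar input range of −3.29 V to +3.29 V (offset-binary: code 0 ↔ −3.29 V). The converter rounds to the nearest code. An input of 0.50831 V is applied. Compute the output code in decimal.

code 591

LSB = 6.58 V / 1024 = 6.426 mV.
(V_in − V_low)/LSB = (0.50831 − (−3.29)) / 0.00642578 = 591.105.
Round → code 591.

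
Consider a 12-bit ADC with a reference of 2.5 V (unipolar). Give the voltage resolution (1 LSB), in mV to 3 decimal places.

Full-scale span = 2.5 V.
LSB = 2.5 / 2^12 = 2.5 / 4096 = 0.000610352 V = 0.610 mV.

0.610 mV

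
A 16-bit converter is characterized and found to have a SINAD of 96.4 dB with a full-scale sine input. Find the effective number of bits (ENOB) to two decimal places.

15.72 bits

ENOB = (SINAD − 1.76) / 6.02 = (96.4 − 1.76)/6.02 = 15.721.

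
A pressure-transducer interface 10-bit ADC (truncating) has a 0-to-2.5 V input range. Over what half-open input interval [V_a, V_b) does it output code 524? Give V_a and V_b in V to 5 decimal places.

LSB = 2.5/2^10 = 2.441 mV.
V_a = V_low + 524·LSB = 1.2793 V; V_b = V_low + 525·LSB = 1.28174 V.

[1.27930 V, 1.28174 V)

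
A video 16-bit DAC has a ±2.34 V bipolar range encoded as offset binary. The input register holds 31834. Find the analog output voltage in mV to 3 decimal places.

LSB = 4.68 V / 2^16 = 71.41 µV.
V_out = (−2.34) + 31834 × 7.14111e-05 V = -0.066698 V.
= -66.698 mV.

-66.698 mV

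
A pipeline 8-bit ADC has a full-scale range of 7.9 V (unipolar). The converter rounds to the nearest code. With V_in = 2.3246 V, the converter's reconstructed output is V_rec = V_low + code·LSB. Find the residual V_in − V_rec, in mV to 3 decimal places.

10.147 mV

Step size: 7.9 V ÷ 2^8 = 30.859 mV.
(2.3246 − 0)/0.0308594 = 75.3288; round gives code 75.
Code 75 maps back to 0 + 75×0.0308594 V = 2.3144531 V.
V_in − V_rec = 0.0101469 V = 10.147 mV.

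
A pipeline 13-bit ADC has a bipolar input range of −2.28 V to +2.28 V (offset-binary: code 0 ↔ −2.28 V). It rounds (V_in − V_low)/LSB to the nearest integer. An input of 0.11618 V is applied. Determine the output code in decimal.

code 4305

LSB = 4.56 V / 8192 = 0.557 mV.
Input sits at 4304.716 steps above V_low.
round(4304.716) = 4305.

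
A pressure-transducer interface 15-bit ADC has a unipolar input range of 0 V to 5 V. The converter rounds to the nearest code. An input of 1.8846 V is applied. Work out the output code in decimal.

code 12351

LSB = 5 V / 32768 = 152.59 µV.
(V_in − V_low)/LSB = (1.8846 − 0) / 0.000152588 = 12350.915.
Round → code 12351.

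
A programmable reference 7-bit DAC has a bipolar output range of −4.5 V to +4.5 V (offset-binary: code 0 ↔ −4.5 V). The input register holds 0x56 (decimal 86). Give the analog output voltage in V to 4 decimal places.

1.5469 V

LSB = 9 V / 2^7 = 70.312 mV.
Code 0x56 = 86 decimal.
V_out = (−4.5) + 86 × 0.0703125 V = 1.54688 V.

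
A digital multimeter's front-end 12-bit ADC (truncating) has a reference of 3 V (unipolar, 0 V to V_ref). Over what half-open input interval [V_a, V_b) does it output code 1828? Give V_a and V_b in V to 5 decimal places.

LSB = 3/2^12 = 0.732 mV.
V_a = V_low + 1828·LSB = 1.33887 V; V_b = V_low + 1829·LSB = 1.3396 V.

[1.33887 V, 1.33960 V)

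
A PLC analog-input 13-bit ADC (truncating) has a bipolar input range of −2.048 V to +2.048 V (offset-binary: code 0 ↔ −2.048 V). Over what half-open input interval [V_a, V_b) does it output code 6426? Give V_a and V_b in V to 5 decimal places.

[1.16500 V, 1.16550 V)

LSB = 4.096/2^13 = 0.500 mV.
V_a = V_low + 6426·LSB = 1.165 V; V_b = V_low + 6427·LSB = 1.1655 V.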